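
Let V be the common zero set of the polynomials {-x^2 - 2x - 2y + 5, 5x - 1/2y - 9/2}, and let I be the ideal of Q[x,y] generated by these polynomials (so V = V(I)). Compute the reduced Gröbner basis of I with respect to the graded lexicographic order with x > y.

f_1 = -x^2 - 2x - 2y + 5, LT = x^2.
f_2 = 5x - 1/2y - 9/2, LT = x.

S(f_1,f_2): lcm = x^2. S = 1/10xy + 29/10x + 2y - 5.
  leading term xy: subtract (1/50y)·f_2 from 1/10xy + 29/10x + 2y - 5 → 1/100y^2 + 29/10x + 209/100y - 5
  leading term y^2: no divisor's leading term divides it; move 1/100y^2 to the remainder.
  leading term x: subtract (29/50)·f_2 from 29/10x + 209/100y - 5 → 119/50y - 239/100
  leading term y: no divisor's leading term divides it; move 119/50y to the remainder.
  leading term 1: no divisor's leading term divides it; move -239/100 to the remainder.
  remainder 1/100y^2 + 119/50y - 239/100 ≠ 0; add g_3 = 1/100y^2 + 119/50y - 239/100 to the basis.

The other S-polynomials (S(f_1,g_3), S(f_2,g_3)) all reduce to 0 modulo the current basis, so we have a Gröbner basis.
Inter-reduce: drop elements whose leading term is divisible by another's, tail-reduce, and make monic.

G = {y^2 + 238y - 239, x - 1/10y - 9/10}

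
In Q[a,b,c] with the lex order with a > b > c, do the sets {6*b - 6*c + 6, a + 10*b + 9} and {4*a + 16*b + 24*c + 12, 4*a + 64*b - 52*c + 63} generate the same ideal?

Two ideals are equal iff their reduced Gröbner bases coincide (the reduced basis is unique for a fixed ordering).
Buchberger on the first generating set:
f_1 = 6*b - 6*c + 6, LT = b.
f_2 = a + 10*b + 9, LT = a.

The S-polynomials (S(f_1,f_2)) all reduce to 0 modulo the current basis, so we have a Gröbner basis.
Inter-reduce: drop elements whose leading term is divisible by another's, tail-reduce, and make monic.
Reduced Gröbner basis: {a + 10*c - 1, b - c + 1}.

Buchberger on the second generating set:
h_1 = 4*a + 16*b + 24*c + 12, LT = a.
h_2 = 4*a + 64*b - 52*c + 63, LT = a.

S(h_1,h_2): lcm = a. S = -12*b + 19*c - 51/4.
  reduce S modulo (h_1, h_2):
  remainder -12*b + 19*c - 51/4 ≠ 0; add k_3 = -12*b + 19*c - 51/4 to the basis.

The other S-polynomials (S(h_1,k_3), S(h_2,k_3)) all reduce to 0 modulo the current basis, so we have a Gröbner basis.
Inter-reduce: drop elements whose leading term is divisible by another's, tail-reduce, and make monic.
Reduced Gröbner basis: {a + 37/3*c - 5/4, b - 19/12*c + 17/16}.

These differ, so the ideals are not equal.

No, the ideals differ.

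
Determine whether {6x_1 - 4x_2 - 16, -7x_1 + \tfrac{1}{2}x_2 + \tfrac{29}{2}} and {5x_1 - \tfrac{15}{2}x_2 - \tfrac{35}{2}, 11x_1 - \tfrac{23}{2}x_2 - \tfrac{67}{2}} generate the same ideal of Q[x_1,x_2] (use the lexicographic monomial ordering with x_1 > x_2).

Yes, the ideals are equal.

For a fixed monomial order, each ideal has a unique reduced Gröbner basis; comparing bases decides equality.
Buchberger on the first generating set:
f_1 = 6x_1 - 4x_2 - 16, LT = x_1.
f_2 = -7x_1 + \tfrac{1}{2}x_2 + \tfrac{29}{2}, LT = x_1.

S(f_1,f_2): lcm = x_1. S = -\tfrac{25}{42}x_2 - \tfrac{25}{42}.
  reduce S modulo (f_1, f_2):
  remainder -\tfrac{25}{42}x_2 - \tfrac{25}{42} ≠ 0; add g_3 = -\tfrac{25}{42}x_2 - \tfrac{25}{42} to the basis.

The other S-polynomials (S(f_1,g_3), S(f_2,g_3)) all reduce to 0 modulo the current basis, so we have a Gröbner basis.
Inter-reduce: drop elements whose leading term is divisible by another's, tail-reduce, and make monic.
Reduced Gröbner basis: {x_1 - 2, x_2 + 1}.

Buchberger on the second generating set:
h_1 = 5x_1 - \tfrac{15}{2}x_2 - \tfrac{35}{2}, LT = x_1.
h_2 = 11x_1 - \tfrac{23}{2}x_2 - \tfrac{67}{2}, LT = x_1.

S(h_1,h_2): lcm = x_1. S = -\tfrac{5}{11}x_2 - \tfrac{5}{11}.
  reduce S modulo (h_1, h_2):
  remainder -\tfrac{5}{11}x_2 - \tfrac{5}{11} ≠ 0; add k_3 = -\tfrac{5}{11}x_2 - \tfrac{5}{11} to the basis.

The other S-polynomials (S(h_1,k_3), S(h_2,k_3)) all reduce to 0 modulo the current basis, so we have a Gröbner basis.
Inter-reduce: drop elements whose leading term is divisible by another's, tail-reduce, and make monic.
Reduced Gröbner basis: {x_1 - 2, x_2 + 1}.

Same reduced basis, so the two generating sets span the same ideal.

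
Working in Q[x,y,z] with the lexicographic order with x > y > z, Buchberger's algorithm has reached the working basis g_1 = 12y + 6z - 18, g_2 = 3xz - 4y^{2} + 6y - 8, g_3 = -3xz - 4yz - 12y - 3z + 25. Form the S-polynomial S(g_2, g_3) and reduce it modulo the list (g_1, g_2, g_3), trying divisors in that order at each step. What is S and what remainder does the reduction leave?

S(g_2, g_3) = -\tfrac{4}{3}y^{2} - \tfrac{4}{3}yz - 2y - z + \tfrac{17}{3}; remainder on division = \tfrac{1}{3}z^{2} - \tfrac{1}{3}.

lcm(LM(g_2), LM(g_3)) = xz.
S = (lcm/LT(g_2))·g_2 − (lcm/LT(g_3))·g_3 = -\tfrac{4}{3}y^{2} - \tfrac{4}{3}yz - 2y - z + \tfrac{17}{3}.
Reduce S modulo (g_1, g_2, g_3) in that order:
  leading term y^{2}: subtract (-\tfrac{1}{9}y)·g_1 from -\tfrac{4}{3}y^{2} - \tfrac{4}{3}yz - 2y - z + \tfrac{17}{3} → -\tfrac{2}{3}yz - 4y - z + \tfrac{17}{3}
  leading term yz: subtract (-\tfrac{1}{18}z)·g_1 from -\tfrac{2}{3}yz - 4y - z + \tfrac{17}{3} → -4y + \tfrac{1}{3}z^{2} - 2z + \tfrac{17}{3}
  leading term y: subtract (-\tfrac{1}{3})·g_1 from -4y + \tfrac{1}{3}z^{2} - 2z + \tfrac{17}{3} → \tfrac{1}{3}z^{2} - \tfrac{1}{3}
  leading term z^{2}: no divisor's leading term divides it; move \tfrac{1}{3}z^{2} to the remainder.
  leading term 1: no divisor's leading term divides it; move -\tfrac{1}{3} to the remainder.
The remainder \tfrac{1}{3}z^{2} - \tfrac{1}{3} is nonzero, so it would be added as the next basis element.
An S-polynomial is built so that the two leading terms cancel; whether anything survives reduction is exactly the Gröbner-basis criterion.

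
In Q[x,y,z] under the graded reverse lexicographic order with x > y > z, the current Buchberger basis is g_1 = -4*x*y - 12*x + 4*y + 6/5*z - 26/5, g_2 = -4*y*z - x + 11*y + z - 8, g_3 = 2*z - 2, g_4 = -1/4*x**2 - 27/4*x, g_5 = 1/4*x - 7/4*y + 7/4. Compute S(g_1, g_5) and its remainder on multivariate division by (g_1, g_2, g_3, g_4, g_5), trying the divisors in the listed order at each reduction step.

lcm(LM(g_1), LM(g_5)) = x*y.
S = (lcm/LT(g_1))·g_1 − (lcm/LT(g_5))·g_5 = 7*y**2 + 3*x - 8*y - 3/10*z + 13/10.
Reduce S modulo (g_1, g_2, g_3, g_4, g_5) in that order:
  leading term y**2: no divisor's leading term divides it; move 7*y**2 to the remainder.
  leading term x: subtract (12)·g_5 from 3*x - 8*y - 3/10*z + 13/10 → 13*y - 3/10*z - 197/10
  leading term y: no divisor's leading term divides it; move 13*y to the remainder.
  leading term z: subtract (-3/20)·g_3 from -3/10*z - 197/10 → -20
  leading term 1: no divisor's leading term divides it; move -20 to the remainder.
The remainder 7*y**2 + 13*y - 20 is nonzero, so it would be added as the next basis element.

S(g_1, g_5) = 7*y**2 + 3*x - 8*y - 3/10*z + 13/10; remainder on division = 7*y**2 + 13*y - 20.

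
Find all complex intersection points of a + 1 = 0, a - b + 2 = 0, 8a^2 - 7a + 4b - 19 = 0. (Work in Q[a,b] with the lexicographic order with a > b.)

Compute a lex Gröbner basis by Buchberger's algorithm.
f_1 = a + 1, LT = a.
f_2 = a - b + 2, LT = a.
f_3 = 8a^2 - 7a + 4b - 19, LT = a^2.

S(f_1,f_2): lcm = a. S = b - 1.
  leading term b: no divisor's leading term divides it; move b to the remainder.
  leading term 1: no divisor's leading term divides it; move -1 to the remainder.
  remainder b - 1 ≠ 0; add h_4 = b - 1 to the basis.

The other S-polynomials (S(f_1,f_3), S(f_2,f_3), S(f_1,h_4), S(f_2,h_4), S(f_3,h_4)) all reduce to 0 modulo the current basis, so we have a Gröbner basis.
Inter-reduce: drop elements whose leading term is divisible by another's, tail-reduce, and make monic.
Reduced Gröbner basis: {a + 1, b - 1}.

The lex basis is triangular: the last element involves only b. Solving b - 1 = 0 gives b ∈ {1}; substituting each value into the earlier elements determines the remaining variables.
  b = 1: the earlier basis element becomes a + 1 = 0, giving a = -1 — point (-1, 1).
A lex Gröbner basis triangularizes the system, enabling back-substitution.

{(-1, 1)}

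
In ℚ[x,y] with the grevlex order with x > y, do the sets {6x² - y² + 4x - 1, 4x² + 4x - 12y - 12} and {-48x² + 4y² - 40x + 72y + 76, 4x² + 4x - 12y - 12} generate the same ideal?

Yes, the ideals are equal.

Two ideals are equal iff their reduced Gröbner bases coincide (the reduced basis is unique for a fixed ordering).
Buchberger on the first generating set:
f_1 = 6x² - y² + 4x - 1, LT = x².
f_2 = 4x² + 4x - 12y - 12, LT = x².

S(f_1,f_2): lcm = x². S = -⅙y² - ⅓x + 3y + 17/6.
  reduce S modulo (f_1, f_2):
  remainder -⅙y² - ⅓x + 3y + 17/6 ≠ 0; add g_3 = -⅙y² - ⅓x + 3y + 17/6 to the basis.

The other S-polynomials (S(f_1,g_3), S(f_2,g_3)) all reduce to 0 modulo the current basis, so we have a Gröbner basis.
Inter-reduce: drop elements whose leading term is divisible by another's, tail-reduce, and make monic.
Reduced Gröbner basis: {x² + x - 3y - 3, y² + 2x - 18y - 17}.

Buchberger on the second generating set:
h_1 = -48x² + 4y² - 40x + 72y + 76, LT = x².
h_2 = 4x² + 4x - 12y - 12, LT = x².

S(h_1,h_2): lcm = x². S = -1/12y² - ⅙x + 3/2y + 17/12.
  reduce S modulo (h_1, h_2):
  remainder -1/12y² - ⅙x + 3/2y + 17/12 ≠ 0; add k_3 = -1/12y² - ⅙x + 3/2y + 17/12 to the basis.

The other S-polynomials (S(h_1,k_3), S(h_2,k_3)) all reduce to 0 modulo the current basis, so we have a Gröbner basis.
Inter-reduce: drop elements whose leading term is divisible by another's, tail-reduce, and make monic.
Reduced Gröbner basis: {x² + x - 3y - 3, y² + 2x - 18y - 17}.

These coincide, so the ideals are equal.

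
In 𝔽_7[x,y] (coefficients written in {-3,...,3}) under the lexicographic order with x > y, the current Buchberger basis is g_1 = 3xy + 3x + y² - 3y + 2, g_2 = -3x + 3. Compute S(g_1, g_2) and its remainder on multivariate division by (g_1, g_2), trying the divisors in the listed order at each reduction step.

S(g_1, g_2) = x - 2y² + 3; remainder on division = -2y² - 3.

lcm(LM(g_1), LM(g_2)) = xy.
S = (lcm/LT(g_1))·g_1 − (lcm/LT(g_2))·g_2 = x - 2y² + 3.
Reduce S modulo (g_1, g_2) in that order:
  leading term x: subtract (2)·g_2 from x - 2y² + 3 → -2y² - 3
  leading term y²: no divisor's leading term divides it; move -2y² to the remainder.
  leading term 1: no divisor's leading term divides it; move -3 to the remainder.
The remainder -2y² - 3 is nonzero, so it would be added as the next basis element.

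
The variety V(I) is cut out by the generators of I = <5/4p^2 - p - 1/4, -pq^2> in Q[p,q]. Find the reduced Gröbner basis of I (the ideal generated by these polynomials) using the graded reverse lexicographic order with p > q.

f_1 = 5/4p^2 - p - 1/4, LT = p^2.
f_2 = -pq^2, LT = pq^2.

S(f_1,f_2): lcm = p^2q^2. S = -4/5pq^2 - 1/5q^2.
  leading term pq^2: subtract (4/5)·f_2 from -4/5pq^2 - 1/5q^2 → -1/5q^2
  leading term q^2: no divisor's leading term divides it; move -1/5q^2 to the remainder.
  remainder -1/5q^2 ≠ 0; add g_3 = -1/5q^2 to the basis.

The other S-polynomials (S(f_1,g_3), S(f_2,g_3)) all reduce to 0 modulo the current basis, so we have a Gröbner basis.
Inter-reduce: drop elements whose leading term is divisible by another's, tail-reduce, and make monic.

G = {p^2 - 4/5p - 1/5, q^2}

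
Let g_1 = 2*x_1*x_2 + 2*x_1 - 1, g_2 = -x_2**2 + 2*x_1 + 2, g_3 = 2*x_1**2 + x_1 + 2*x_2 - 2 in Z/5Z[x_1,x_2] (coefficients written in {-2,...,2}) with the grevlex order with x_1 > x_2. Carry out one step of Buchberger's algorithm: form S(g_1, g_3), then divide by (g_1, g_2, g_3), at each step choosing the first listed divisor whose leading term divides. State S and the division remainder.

S(g_1, g_3) = x_1**2 + 2*x_1*x_2 - x_2**2 + 2*x_1 + x_2; remainder on division = 0.

lcm(LM(g_1), LM(g_3)) = x_1**2*x_2.
S = (lcm/LT(g_1))·g_1 − (lcm/LT(g_3))·g_3 = x_1**2 + 2*x_1*x_2 - x_2**2 + 2*x_1 + x_2.
Reduce S modulo (g_1, g_2, g_3) in that order:
  leading term x_1**2: subtract (-2)·g_3 from x_1**2 + 2*x_1*x_2 - x_2**2 + 2*x_1 + x_2 → 2*x_1*x_2 - x_2**2 - x_1 + 1
  leading term x_1*x_2: subtract (1)·g_1 from 2*x_1*x_2 - x_2**2 - x_1 + 1 → -x_2**2 + 2*x_1 + 2
  leading term x_2**2: subtract (1)·g_2 from -x_2**2 + 2*x_1 + 2 → 0
The remainder is 0, so this S-polynomial contributes no new basis element.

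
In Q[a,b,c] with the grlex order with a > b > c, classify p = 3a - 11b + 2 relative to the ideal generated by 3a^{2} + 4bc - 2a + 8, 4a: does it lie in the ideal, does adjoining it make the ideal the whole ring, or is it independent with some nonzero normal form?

First compute the reduced Gröbner basis of I by Buchberger's algorithm.
f_1 = 3a^{2} + 4bc - 2a + 8, LT = a^{2}.
f_2 = 4a, LT = a.

S(f_1,f_2): lcm = a^{2}. S = \tfrac{4}{3}bc - \tfrac{2}{3}a + \tfrac{8}{3}.
  leading term bc: no divisor's leading term divides it; move \tfrac{4}{3}bc to the remainder.
  leading term a: subtract (-\tfrac{1}{6})·f_2 from -\tfrac{2}{3}a + \tfrac{8}{3} → \tfrac{8}{3}
  leading term 1: no divisor's leading term divides it; move \tfrac{8}{3} to the remainder.
  remainder \tfrac{4}{3}bc + \tfrac{8}{3} ≠ 0; add h_3 = \tfrac{4}{3}bc + \tfrac{8}{3} to the basis.

The other S-polynomials (S(f_1,h_3), S(f_2,h_3)) all reduce to 0 modulo the current basis, so we have a Gröbner basis.
Inter-reduce: drop elements whose leading term is divisible by another's, tail-reduce, and make monic.
Reduced Gröbner basis: {bc + 2, a}.
Label its elements g_1 = bc + 2, g_2 = a.

Reduce p = 3a - 11b + 2 modulo G:
  leading term a: subtract (3)·g_2 from 3a - 11b + 2 → -11b + 2
  leading term b: no divisor's leading term divides it; move -11b to the remainder.
  leading term 1: no divisor's leading term divides it; move 2 to the remainder.
  normal form = -11b + 2.
The normal form is nonzero, so p ∉ I. Since p minus its normal form lies in I, I + (p) = I + (r) where r = -11b + 2; decide whether this ideal is the whole ring.
Run Buchberger on G together with r (pairs among the g_i already reduce to 0 since G is a Gröbner basis):
g_1 = bc + 2, LT = bc.
g_2 = a, LT = a.
r = -11b + 2, LT = b.

S(g_1,r): lcm = bc. S = \tfrac{2}{11}c + 2.
  leading term c: no divisor's leading term divides it; move \tfrac{2}{11}c to the remainder.
  leading term 1: no divisor's leading term divides it; move 2 to the remainder.
  remainder \tfrac{2}{11}c + 2 ≠ 0; add m_4 = \tfrac{2}{11}c + 2 to the basis.

The other S-polynomials (S(g_1,g_2), S(g_2,r), S(g_1,m_4), S(g_2,m_4), S(r,m_4)) all reduce to 0 modulo the current basis, so we have a Gröbner basis.
Inter-reduce: drop elements whose leading term is divisible by another's, tail-reduce, and make monic.
Reduced Gröbner basis: {a, b - \tfrac{2}{11}, c + 11}.
The reduced Gröbner basis of I + (p) is {a, b - \tfrac{2}{11}, c + 11} ≠ {1}, a proper ideal, so the enlarged system stays consistent: p is independent of I, with normal form -11b + 2.

3a - 11b + 2 is independent of I; its normal form modulo I is -11b + 2.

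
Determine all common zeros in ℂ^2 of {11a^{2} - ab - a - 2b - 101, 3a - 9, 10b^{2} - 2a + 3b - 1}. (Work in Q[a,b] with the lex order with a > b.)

{(3, -1)}

Compute a lex Gröbner basis by Buchberger's algorithm.
f_1 = 11a^{2} - ab - a - 2b - 101, LT = a^{2}.
f_2 = 3a - 9, LT = a.
f_3 = -2a + 10b^{2} + 3b - 1, LT = a.

S(f_1,f_2): lcm = a^{2}. S = -\tfrac{1}{11}ab + \tfrac{32}{11}a - \tfrac{2}{11}b - \tfrac{101}{11}.
  reduce S modulo (f_1, f_2, f_3):
  remainder -\tfrac{5}{11}b - \tfrac{5}{11} ≠ 0; add h_4 = -\tfrac{5}{11}b - \tfrac{5}{11} to the basis.

The other S-polynomials (S(f_1,f_3), S(f_2,f_3), S(f_1,h_4), S(f_2,h_4), S(f_3,h_4)) all reduce to 0 modulo the current basis, so we have a Gröbner basis.
Inter-reduce: drop elements whose leading term is divisible by another's, tail-reduce, and make monic.
Reduced Gröbner basis: {a - 3, b + 1}.

A lex Gröbner basis eliminates variables successively. Here b + 1 depends only on b, with roots {-1}; lifting each root through the earlier basis elements recovers the full solutions.
  b = -1: the earlier basis element becomes a - 3 = 0, giving a = 3 — point (3, -1).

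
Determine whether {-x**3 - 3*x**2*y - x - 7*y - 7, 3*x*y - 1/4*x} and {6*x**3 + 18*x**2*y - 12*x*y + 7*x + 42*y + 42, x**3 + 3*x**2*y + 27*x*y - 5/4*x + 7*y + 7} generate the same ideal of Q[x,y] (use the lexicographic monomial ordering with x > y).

Two ideals are equal iff their reduced Gröbner bases coincide (the reduced basis is unique for a fixed ordering).
Buchberger on the first generating set:
f_1 = -x**3 - 3*x**2*y - x - 7*y - 7, LT = x**3.
f_2 = 3*x*y - 1/4*x, LT = x*y.

S(f_1,f_2): lcm = x**3*y. S = 1/12*x**3 + 3*x**2*y**2 + x*y + 7*y**2 + 7*y.
  leading term x**3: subtract (-1/12)·f_1 from 1/12*x**3 + 3*x**2*y**2 + x*y + 7*y**2 + 7*y → 3*x**2*y**2 - 1/4*x**2*y + x*y - 1/12*x + 7*y**2 + 77/12*y - 7/12
  leading term x**2*y**2: subtract (x*y)·f_2 from 3*x**2*y**2 - 1/4*x**2*y + x*y - 1/12*x + 7*y**2 + 77/12*y - 7/12 → x*y - 1/12*x + 7*y**2 + 77/12*y - 7/12
  leading term x*y: subtract (1/3)·f_2 from x*y - 1/12*x + 7*y**2 + 77/12*y - 7/12 → 7*y**2 + 77/12*y - 7/12
  leading term y**2: no divisor's leading term divides it; move 7*y**2 to the remainder.
  leading term y: no divisor's leading term divides it; move 77/12*y to the remainder.
  leading term 1: no divisor's leading term divides it; move -7/12 to the remainder.
  remainder 7*y**2 + 77/12*y - 7/12 ≠ 0; add g_3 = 7*y**2 + 77/12*y - 7/12 to the basis.

The other S-polynomials (S(f_1,g_3), S(f_2,g_3)) all reduce to 0 modulo the current basis, so we have a Gröbner basis.
Inter-reduce: drop elements whose leading term is divisible by another's, tail-reduce, and make monic.
Reduced Gröbner basis: {x**3 + 1/4*x**2 + x + 7*y + 7, x*y - 1/12*x, y**2 + 11/12*y - 1/12}.

Buchberger on the second generating set:
h_1 = 6*x**3 + 18*x**2*y - 12*x*y + 7*x + 42*y + 42, LT = x**3.
h_2 = x**3 + 3*x**2*y + 27*x*y - 5/4*x + 7*y + 7, LT = x**3.

S(h_1,h_2): lcm = x**3. S = -29*x*y + 29/12*x.
  leading term x*y: no divisor's leading term divides it; move -29*x*y to the remainder.
  leading term x: no divisor's leading term divides it; move 29/12*x to the remainder.
  remainder -29*x*y + 29/12*x ≠ 0; add k_3 = -29*x*y + 29/12*x to the basis.

S(h_1,k_3): lcm = x**3*y. S = 1/12*x**3 + 3*x**2*y**2 - 2*x*y**2 + 7/6*x*y + 7*y**2 + 7*y.
  leading term x**3: subtract (1/72)·h_1 from 1/12*x**3 + 3*x**2*y**2 - 2*x*y**2 + 7/6*x*y + 7*y**2 + 7*y → 3*x**2*y**2 - 1/4*x**2*y - 2*x*y**2 + 4/3*x*y - 7/72*x + 7*y**2 + 77/12*y - 7/12
  leading term x**2*y**2: subtract (-3/29*x*y)·k_3 from 3*x**2*y**2 - 1/4*x**2*y - 2*x*y**2 + 4/3*x*y - 7/72*x + 7*y**2 + 77/12*y - 7/12 → -2*x*y**2 + 4/3*x*y - 7/72*x + 7*y**2 + 77/12*y - 7/12
  leading term x*y**2: subtract (2/29*y)·k_3 from -2*x*y**2 + 4/3*x*y - 7/72*x + 7*y**2 + 77/12*y - 7/12 → 7/6*x*y - 7/72*x + 7*y**2 + 77/12*y - 7/12
  leading term x*y: subtract (-7/174)·k_3 from 7/6*x*y - 7/72*x + 7*y**2 + 77/12*y - 7/12 → 7*y**2 + 77/12*y - 7/12
  leading term y**2: no divisor's leading term divides it; move 7*y**2 to the remainder.
  leading term y: no divisor's leading term divides it; move 77/12*y to the remainder.
  leading term 1: no divisor's leading term divides it; move -7/12 to the remainder.
  remainder 7*y**2 + 77/12*y - 7/12 ≠ 0; add k_4 = 7*y**2 + 77/12*y - 7/12 to the basis.

The other S-polynomials (S(h_2,k_3), S(h_1,k_4), S(h_2,k_4), S(k_3,k_4)) all reduce to 0 modulo the current basis, so we have a Gröbner basis.
Inter-reduce: drop elements whose leading term is divisible by another's, tail-reduce, and make monic.
Reduced Gröbner basis: {x**3 + 1/4*x**2 + x + 7*y + 7, x*y - 1/12*x, y**2 + 11/12*y - 1/12}.

The two bases agree; hence the ideals are identical.

Yes, the ideals are equal.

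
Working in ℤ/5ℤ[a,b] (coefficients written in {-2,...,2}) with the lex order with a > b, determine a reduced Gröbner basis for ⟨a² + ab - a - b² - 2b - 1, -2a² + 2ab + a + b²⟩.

The reduced Gröbner basis is the canonical form of the ideal for this ordering.

f_1 = a² + ab - a - b² - 2b - 1, LT = a².
f_2 = -2a² + 2ab + a + b², LT = a².

S(f_1,f_2): lcm = a². S = 2ab + 2a + 2b² - 2b - 1.
  leading term ab: no divisor's leading term divides it; move 2ab to the remainder.
  leading term a: no divisor's leading term divides it; move 2a to the remainder.
  leading term b²: no divisor's leading term divides it; move 2b² to the remainder.
  leading term b: no divisor's leading term divides it; move -2b to the remainder.
  leading term 1: no divisor's leading term divides it; move -1 to the remainder.
  remainder 2ab + 2a + 2b² - 2b - 1 ≠ 0; add g_3 = 2ab + 2a + 2b² - 2b - 1 to the basis.

S(f_1,g_3): lcm = a²b. S = -a² - 2a - b³ - 2b² - b.
  leading term a²: subtract (-1)·f_1 from -a² - 2a - b³ - 2b² - b → ab + 2a - b³ + 2b² + 2b - 1
  leading term ab: subtract (-2)·g_3 from ab + 2a - b³ + 2b² + 2b - 1 → a - b³ + b² - 2b + 2
  leading term a: no divisor's leading term divides it; move a to the remainder.
  leading term b³: no divisor's leading term divides it; move -b³ to the remainder.
  leading term b²: no divisor's leading term divides it; move b² to the remainder.
  leading term b: no divisor's leading term divides it; move -2b to the remainder.
  leading term 1: no divisor's leading term divides it; move 2 to the remainder.
  remainder a - b³ + b² - 2b + 2 ≠ 0; add g_4 = a - b³ + b² - 2b + 2 to the basis.

S(f_1,g_4): lcm = a². S = ab³ - ab² - 2ab + 2a - b² - 2b - 1.
  leading term ab³: subtract (-2b²)·g_3 from ab³ - ab² - 2ab + 2a - b² - 2b - 1 → -2ab² - 2ab + 2a - b⁴ + b³ + 2b² - 2b - 1
  leading term ab²: subtract (-b)·g_3 from -2ab² - 2ab + 2a - b⁴ + b³ + 2b² - 2b - 1 → 2a - b⁴ - 2b³ + 2b - 1
  leading term a: subtract (2)·g_4 from 2a - b⁴ - 2b³ + 2b - 1 → -b⁴ - 2b² + b
  leading term b⁴: no divisor's leading term divides it; move -b⁴ to the remainder.
  leading term b²: no divisor's leading term divides it; move -2b² to the remainder.
  leading term b: no divisor's leading term divides it; move b to the remainder.
  remainder -b⁴ - 2b² + b ≠ 0; add g_5 = -b⁴ - 2b² + b to the basis.

The other S-polynomials (S(f_2,g_3), S(f_2,g_4), S(g_3,g_4), S(f_1,g_5), S(f_2,g_5), S(g_3,g_5), S(g_4,g_5)) all reduce to 0 modulo the current basis, so we have a Gröbner basis.
Inter-reduce: drop elements whose leading term is divisible by another's, tail-reduce, and make monic.

G = {a - b³ + b² - 2b + 2, b⁴ + 2b² - b}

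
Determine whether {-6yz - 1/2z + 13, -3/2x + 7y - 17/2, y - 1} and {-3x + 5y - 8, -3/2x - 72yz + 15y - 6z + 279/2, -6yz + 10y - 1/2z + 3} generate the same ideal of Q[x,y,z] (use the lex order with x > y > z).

Yes, the ideals are equal.

Equality of ideals is decidable: compute both reduced Gröbner bases (unique for the ordering) and check whether they agree.
Buchberger on the first generating set:
f_1 = -6yz - 1/2z + 13, LT = yz.
f_2 = -3/2x + 7y - 17/2, LT = x.
f_3 = y - 1, LT = y.

S(f_1,f_3): lcm = yz. S = 13/12z - 13/6.
  leading term z: no divisor's leading term divides it; move 13/12z to the remainder.
  leading term 1: no divisor's leading term divides it; move -13/6 to the remainder.
  remainder 13/12z - 13/6 ≠ 0; add g_4 = 13/12z - 13/6 to the basis.

The other S-polynomials (S(f_1,f_2), S(f_2,f_3), S(f_1,g_4), S(f_2,g_4), S(f_3,g_4)) all reduce to 0 modulo the current basis, so we have a Gröbner basis.
Inter-reduce: drop elements whose leading term is divisible by another's, tail-reduce, and make monic.
Reduced Gröbner basis: {x + 1, y - 1, z - 2}.

Buchberger on the second generating set:
h_1 = -3x + 5y - 8, LT = x.
h_2 = -3/2x - 72yz + 15y - 6z + 279/2, LT = x.
h_3 = -6yz + 10y - 1/2z + 3, LT = yz.

S(h_1,h_2): lcm = x. S = -48yz + 25/3y - 4z + 287/3.
  leading term yz: subtract (8)·h_3 from -48yz + 25/3y - 4z + 287/3 → -215/3y + 215/3
  leading term y: no divisor's leading term divides it; move -215/3y to the remainder.
  leading term 1: no divisor's leading term divides it; move 215/3 to the remainder.
  remainder -215/3y + 215/3 ≠ 0; add k_4 = -215/3y + 215/3 to the basis.

S(h_3,k_4): lcm = yz. S = -5/3y + 13/12z - 1/2.
  leading term y: subtract (1/43)·k_4 from -5/3y + 13/12z - 1/2 → 13/12z - 13/6
  leading term z: no divisor's leading term divides it; move 13/12z to the remainder.
  leading term 1: no divisor's leading term divides it; move -13/6 to the remainder.
  remainder 13/12z - 13/6 ≠ 0; add k_5 = 13/12z - 13/6 to the basis.

The other S-polynomials (S(h_1,h_3), S(h_2,h_3), S(h_1,k_4), S(h_2,k_4), S(h_1,k_5), S(h_2,k_5), S(h_3,k_5), S(k_4,k_5)) all reduce to 0 modulo the current basis, so we have a Gröbner basis.
Inter-reduce: drop elements whose leading term is divisible by another's, tail-reduce, and make monic.
Reduced Gröbner basis: {x + 1, y - 1, z - 2}.

The two bases agree; hence the ideals are identical.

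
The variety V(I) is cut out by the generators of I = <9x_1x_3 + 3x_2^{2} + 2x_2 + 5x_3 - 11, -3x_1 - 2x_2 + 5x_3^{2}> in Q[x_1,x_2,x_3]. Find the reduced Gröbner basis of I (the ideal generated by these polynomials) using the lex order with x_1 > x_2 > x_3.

f_1 = 9x_1x_3 + 3x_2^{2} + 2x_2 + 5x_3 - 11, LT = x_1x_3.
f_2 = -3x_1 - 2x_2 + 5x_3^{2}, LT = x_1.

S(f_1,f_2): lcm = x_1x_3. S = \tfrac{1}{3}x_2^{2} - \tfrac{2}{3}x_2x_3 + \tfrac{2}{9}x_2 + \tfrac{5}{3}x_3^{3} + \tfrac{5}{9}x_3 - \tfrac{11}{9}.
  reduce S modulo (f_1, f_2):
  remainder \tfrac{1}{3}x_2^{2} - \tfrac{2}{3}x_2x_3 + \tfrac{2}{9}x_2 + \tfrac{5}{3}x_3^{3} + \tfrac{5}{9}x_3 - \tfrac{11}{9} ≠ 0; add g_3 = \tfrac{1}{3}x_2^{2} - \tfrac{2}{3}x_2x_3 + \tfrac{2}{9}x_2 + \tfrac{5}{3}x_3^{3} + \tfrac{5}{9}x_3 - \tfrac{11}{9} to the basis.

The other S-polynomials (S(f_1,g_3), S(f_2,g_3)) all reduce to 0 modulo the current basis, so we have a Gröbner basis.
Inter-reduce: drop elements whose leading term is divisible by another's, tail-reduce, and make monic.

G = {x_1 + \tfrac{2}{3}x_2 - \tfrac{5}{3}x_3^{2}, x_2^{2} - 2x_2x_3 + \tfrac{2}{3}x_2 + 5x_3^{3} + \tfrac{5}{3}x_3 - \tfrac{11}{3}}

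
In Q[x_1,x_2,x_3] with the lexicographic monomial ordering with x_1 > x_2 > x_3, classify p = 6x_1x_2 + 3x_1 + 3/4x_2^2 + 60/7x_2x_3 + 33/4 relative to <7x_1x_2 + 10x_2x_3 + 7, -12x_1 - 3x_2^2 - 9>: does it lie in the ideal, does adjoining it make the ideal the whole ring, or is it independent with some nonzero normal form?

First compute the reduced Gröbner basis of I by Buchberger's algorithm.
f_1 = 7x_1x_2 + 10x_2x_3 + 7, LT = x_1x_2.
f_2 = -12x_1 - 3x_2^2 - 9, LT = x_1.

S(f_1,f_2): lcm = x_1x_2. S = -1/4x_2^3 + 10/7x_2x_3 - 3/4x_2 + 1.
  leading term x_2^3: no divisor's leading term divides it; move -1/4x_2^3 to the remainder.
  leading term x_2x_3: no divisor's leading term divides it; move 10/7x_2x_3 to the remainder.
  leading term x_2: no divisor's leading term divides it; move -3/4x_2 to the remainder.
  leading term 1: no divisor's leading term divides it; move 1 to the remainder.
  remainder -1/4x_2^3 + 10/7x_2x_3 - 3/4x_2 + 1 ≠ 0; add h_3 = -1/4x_2^3 + 10/7x_2x_3 - 3/4x_2 + 1 to the basis.

The other S-polynomials (S(f_1,h_3), S(f_2,h_3)) all reduce to 0 modulo the current basis, so we have a Gröbner basis.
Inter-reduce: drop elements whose leading term is divisible by another's, tail-reduce, and make monic.
Reduced Gröbner basis: {x_1 + 1/4x_2^2 + 3/4, x_2^3 - 40/7x_2x_3 + 3x_2 - 4}.
Label its elements g_1 = x_1 + 1/4x_2^2 + 3/4, g_2 = x_2^3 - 40/7x_2x_3 + 3x_2 - 4.

Reduce p = 6x_1x_2 + 3x_1 + 3/4x_2^2 + 60/7x_2x_3 + 33/4 modulo G:
  leading term x_1x_2: subtract (6x_2)·g_1 from 6x_1x_2 + 3x_1 + 3/4x_2^2 + 60/7x_2x_3 + 33/4 → 3x_1 - 3/2x_2^3 + 3/4x_2^2 + 60/7x_2x_3 - 9/2x_2 + 33/4
  leading term x_1: subtract (3)·g_1 from 3x_1 - 3/2x_2^3 + 3/4x_2^2 + 60/7x_2x_3 - 9/2x_2 + 33/4 → -3/2x_2^3 + 60/7x_2x_3 - 9/2x_2 + 6
  leading term x_2^3: subtract (-3/2)·g_2 from -3/2x_2^3 + 60/7x_2x_3 - 9/2x_2 + 6 → 0
  normal form = 0.
Since the normal form is 0, p ∈ I.

6x_1x_2 + 3x_1 + 3/4x_2^2 + 60/7x_2x_3 + 33/4 lies in I (it reduces to 0).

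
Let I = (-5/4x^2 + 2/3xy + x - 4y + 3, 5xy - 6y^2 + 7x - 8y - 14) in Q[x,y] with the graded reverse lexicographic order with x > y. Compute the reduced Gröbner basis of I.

f_1 = -5/4x^2 + 2/3xy + x - 4y + 3, LT = x^2.
f_2 = 5xy - 6y^2 + 7x - 8y - 14, LT = xy.

S(f_1,f_2): lcm = x^2y. S = 2/3xy^2 - 7/5x^2 + 4/5xy + 16/5y^2 + 14/5x - 12/5y.
  leading term xy^2: subtract (2/15y)·f_2 from 2/3xy^2 - 7/5x^2 + 4/5xy + 16/5y^2 + 14/5x - 12/5y → 4/5y^3 - 7/5x^2 - 2/15xy + 64/15y^2 + 14/5x - 8/15y
  leading term y^3: no divisor's leading term divides it; move 4/5y^3 to the remainder.
  leading term x^2: subtract (28/25)·f_1 from -7/5x^2 - 2/15xy + 64/15y^2 + 14/5x - 8/15y → -22/25xy + 64/15y^2 + 42/25x + 296/75y - 84/25
  leading term xy: subtract (-22/125)·f_2 from -22/25xy + 64/15y^2 + 42/25x + 296/75y - 84/25 → 1204/375y^2 + 364/125x + 952/375y - 728/125
  leading term y^2: no divisor's leading term divides it; move 1204/375y^2 to the remainder.
  leading term x: no divisor's leading term divides it; move 364/125x to the remainder.
  leading term y: no divisor's leading term divides it; move 952/375y to the remainder.
  leading term 1: no divisor's leading term divides it; move -728/125 to the remainder.
  remainder 4/5y^3 + 1204/375y^2 + 364/125x + 952/375y - 728/125 ≠ 0; add g_3 = 4/5y^3 + 1204/375y^2 + 364/125x + 952/375y - 728/125 to the basis.

The other S-polynomials (S(f_1,g_3), S(f_2,g_3)) all reduce to 0 modulo the current basis, so we have a Gröbner basis.

G = {y^3 + 301/75y^2 + 91/25x + 238/75y - 182/25, x^2 - 16/25y^2 - 4/75x + 176/75y - 292/75, xy - 6/5y^2 + 7/5x - 8/5y - 14/5}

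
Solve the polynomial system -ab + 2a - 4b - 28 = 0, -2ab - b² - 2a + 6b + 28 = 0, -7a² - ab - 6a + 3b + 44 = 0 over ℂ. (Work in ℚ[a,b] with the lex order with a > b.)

{(2, -4)}

Compute a lex Gröbner basis by Buchberger's algorithm.
f_1 = -ab + 2a - 4b - 28, LT = ab.
f_2 = -2ab - 2a - b² + 6b + 28, LT = ab.
f_3 = -7a² - ab - 6a + 3b + 44, LT = a².

S(f_1,f_2): lcm = ab. S = -3a - ½b² + 7b + 42.
  leading term a: no divisor's leading term divides it; move -3a to the remainder.
  leading term b²: no divisor's leading term divides it; move -½b² to the remainder.
  leading term b: no divisor's leading term divides it; move 7b to the remainder.
  leading term 1: no divisor's leading term divides it; move 42 to the remainder.
  remainder -3a - ½b² + 7b + 42 ≠ 0; add h_4 = -3a - ½b² + 7b + 42 to the basis.

S(f_1,f_3): lcm = a²b. S = -2a² - 1/7ab² + 22/7ab + 28a + 3/7b² + 44/7b.
  leading term a²: subtract (2/7)·f_3 from -2a² - 1/7ab² + 22/7ab + 28a + 3/7b² + 44/7b → -1/7ab² + 24/7ab + 208/7a + 3/7b² + 38/7b - 88/7
  leading term ab²: subtract (1/7b)·f_1 from -1/7ab² + 24/7ab + 208/7a + 3/7b² + 38/7b - 88/7 → 22/7ab + 208/7a + b² + 66/7b - 88/7
  leading term ab: subtract (-22/7)·f_1 from 22/7ab + 208/7a + b² + 66/7b - 88/7 → 36a + b² - 22/7b - 704/7
  leading term a: subtract (-12)·h_4 from 36a + b² - 22/7b - 704/7 → -5b² + 566/7b + 2824/7
  leading term b²: no divisor's leading term divides it; move -5b² to the remainder.
  leading term b: no divisor's leading term divides it; move 566/7b to the remainder.
  leading term 1: no divisor's leading term divides it; move 2824/7 to the remainder.
  remainder -5b² + 566/7b + 2824/7 ≠ 0; add h_5 = -5b² + 566/7b + 2824/7 to the basis.

S(f_2,f_3): lcm = a²b. S = a² + 5/14ab² - 27/7ab - 14a + 3/7b² + 44/7b.
  leading term a²: subtract (-1/7)·f_3 from a² + 5/14ab² - 27/7ab - 14a + 3/7b² + 44/7b → 5/14ab² - 4ab - 104/7a + 3/7b² + 47/7b + 44/7
  leading term ab²: subtract (-5/14b)·f_1 from 5/14ab² - 4ab - 104/7a + 3/7b² + 47/7b + 44/7 → -23/7ab - 104/7a - b² - 23/7b + 44/7
  leading term ab: subtract (23/7)·f_1 from -23/7ab - 104/7a - b² - 23/7b + 44/7 → -150/7a - b² + 69/7b + 688/7
  leading term a: subtract (50/7)·h_4 from -150/7a - b² + 69/7b + 688/7 → 18/7b² - 281/7b - 1412/7
  leading term b²: subtract (-18/35)·h_5 from 18/7b² - 281/7b - 1412/7 → 353/245b + 1412/245
  leading term b: no divisor's leading term divides it; move 353/245b to the remainder.
  leading term 1: no divisor's leading term divides it; move 1412/245 to the remainder.
  remainder 353/245b + 1412/245 ≠ 0; add h_6 = 353/245b + 1412/245 to the basis.

The other S-polynomials (S(f_1,h_4), S(f_2,h_4), S(f_3,h_4), S(f_1,h_5), S(f_2,h_5), S(f_3,h_5), S(h_4,h_5), S(f_1,h_6), S(f_2,h_6), S(f_3,h_6), S(h_4,h_6), S(h_5,h_6)) all reduce to 0 modulo the current basis, so we have a Gröbner basis.
Inter-reduce: drop elements whose leading term is divisible by another's, tail-reduce, and make monic.
Reduced Gröbner basis: {a - 2, b + 4}.

From the last basis element, b + 4 = 0, so b takes values in {-4}. Each choice, substituted upward through the basis, yields the corresponding point(s) of the solution set.
  b = -4: the earlier basis element becomes a - 2 = 0, giving a = 2 — point (2, -4).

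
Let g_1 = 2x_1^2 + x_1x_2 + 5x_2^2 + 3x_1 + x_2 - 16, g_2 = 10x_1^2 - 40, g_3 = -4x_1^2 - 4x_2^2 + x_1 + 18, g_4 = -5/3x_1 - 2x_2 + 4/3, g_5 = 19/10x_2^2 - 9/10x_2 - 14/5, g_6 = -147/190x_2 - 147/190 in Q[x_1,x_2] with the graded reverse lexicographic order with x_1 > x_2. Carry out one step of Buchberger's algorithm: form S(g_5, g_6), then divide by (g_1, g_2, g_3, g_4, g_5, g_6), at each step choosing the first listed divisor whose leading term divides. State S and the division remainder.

lcm(LM(g_5), LM(g_6)) = x_2^2.
S = (lcm/LT(g_5))·g_5 − (lcm/LT(g_6))·g_6 = -28/19x_2 - 28/19.
Reduce S modulo (g_1, g_2, g_3, g_4, g_5, g_6) in that order:
  leading term x_2: subtract (40/21)·g_6 from -28/19x_2 - 28/19 → 0
The remainder is 0, so this S-polynomial contributes no new basis element.

S(g_5, g_6) = -28/19x_2 - 28/19; remainder on division = 0.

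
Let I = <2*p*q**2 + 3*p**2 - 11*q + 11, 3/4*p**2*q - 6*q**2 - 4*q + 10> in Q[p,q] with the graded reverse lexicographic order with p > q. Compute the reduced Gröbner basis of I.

The reduced Gröbner basis is the canonical form of the ideal for this ordering.

f_1 = 2*p*q**2 + 3*p**2 - 11*q + 11, LT = p*q**2.
f_2 = 3/4*p**2*q - 6*q**2 - 4*q + 10, LT = p**2*q.

S(f_1,f_2): lcm = p**2*q**2. S = 3/2*p**3 + 8*q**3 - 11/2*p*q + 16/3*q**2 + 11/2*p - 40/3*q.
  leading term p**3: no divisor's leading term divides it; move 3/2*p**3 to the remainder.
  leading term q**3: no divisor's leading term divides it; move 8*q**3 to the remainder.
  leading term p*q: no divisor's leading term divides it; move -11/2*p*q to the remainder.
  leading term q**2: no divisor's leading term divides it; move 16/3*q**2 to the remainder.
  leading term p: no divisor's leading term divides it; move 11/2*p to the remainder.
  leading term q: no divisor's leading term divides it; move -40/3*q to the remainder.
  remainder 3/2*p**3 + 8*q**3 - 11/2*p*q + 16/3*q**2 + 11/2*p - 40/3*q ≠ 0; add g_3 = 3/2*p**3 + 8*q**3 - 11/2*p*q + 16/3*q**2 + 11/2*p - 40/3*q to the basis.

S(f_1,g_3): lcm = p**3*q**2. S = -16/3*q**5 + 3/2*p**4 + 11/3*p*q**3 - 32/9*q**4 - 11/2*p**2*q - 11/3*p*q**2 + 80/9*q**3 + 11/2*p**2.
  leading term q**5: no divisor's leading term divides it; move -16/3*q**5 to the remainder.
  leading term p**4: subtract (p)·g_3 from 3/2*p**4 + 11/3*p*q**3 - 32/9*q**4 - 11/2*p**2*q - 11/3*p*q**2 + 80/9*q**3 + 11/2*p**2 → -13/3*p*q**3 - 32/9*q**4 - 9*p*q**2 + 80/9*q**3 + 40/3*p*q
  leading term p*q**3: subtract (-13/6*q)·f_1 from -13/3*p*q**3 - 32/9*q**4 - 9*p*q**2 + 80/9*q**3 + 40/3*p*q → -32/9*q**4 + 13/2*p**2*q - 9*p*q**2 + 80/9*q**3 + 40/3*p*q - 143/6*q**2 + 143/6*q
  leading term q**4: no divisor's leading term divides it; move -32/9*q**4 to the remainder.
  leading term p**2*q: subtract (26/3)·f_2 from 13/2*p**2*q - 9*p*q**2 + 80/9*q**3 + 40/3*p*q - 143/6*q**2 + 143/6*q → -9*p*q**2 + 80/9*q**3 + 40/3*p*q + 169/6*q**2 + 117/2*q - 260/3
  leading term p*q**2: subtract (-9/2)·f_1 from -9*p*q**2 + 80/9*q**3 + 40/3*p*q + 169/6*q**2 + 117/2*q - 260/3 → 80/9*q**3 + 27/2*p**2 + 40/3*p*q + 169/6*q**2 + 9*q - 223/6
  leading term q**3: no divisor's leading term divides it; move 80/9*q**3 to the remainder.
  leading term p**2: no divisor's leading term divides it; move 27/2*p**2 to the remainder.
  leading term p*q: no divisor's leading term divides it; move 40/3*p*q to the remainder.
  leading term q**2: no divisor's leading term divides it; move 169/6*q**2 to the remainder.
  leading term q: no divisor's leading term divides it; move 9*q to the remainder.
  leading term 1: no divisor's leading term divides it; move -223/6 to the remainder.
  remainder -16/3*q**5 - 32/9*q**4 + 80/9*q**3 + 27/2*p**2 + 40/3*p*q + 169/6*q**2 + 9*q - 223/6 ≠ 0; add g_4 = -16/3*q**5 - 32/9*q**4 + 80/9*q**3 + 27/2*p**2 + 40/3*p*q + 169/6*q**2 + 9*q - 223/6 to the basis.

S(f_2,g_3): lcm = p**3*q. S = -16/3*q**4 - 13/3*p*q**2 - 32/9*q**3 - 9*p*q + 80/9*q**2 + 40/3*p.
  leading term q**4: no divisor's leading term divides it; move -16/3*q**4 to the remainder.
  leading term p*q**2: subtract (-13/6)·f_1 from -13/3*p*q**2 - 32/9*q**3 - 9*p*q + 80/9*q**2 + 40/3*p → -32/9*q**3 + 13/2*p**2 - 9*p*q + 80/9*q**2 + 40/3*p - 143/6*q + 143/6
  leading term q**3: no divisor's leading term divides it; move -32/9*q**3 to the remainder.
  leading term p**2: no divisor's leading term divides it; move 13/2*p**2 to the remainder.
  leading term p*q: no divisor's leading term divides it; move -9*p*q to the remainder.
  leading term q**2: no divisor's leading term divides it; move 80/9*q**2 to the remainder.
  leading term p: no divisor's leading term divides it; move 40/3*p to the remainder.
  leading term q: no divisor's leading term divides it; move -143/6*q to the remainder.
  leading term 1: no divisor's leading term divides it; move 143/6 to the remainder.
  remainder -16/3*q**4 - 32/9*q**3 + 13/2*p**2 - 9*p*q + 80/9*q**2 + 40/3*p - 143/6*q + 143/6 ≠ 0; add g_5 = -16/3*q**4 - 32/9*q**3 + 13/2*p**2 - 9*p*q + 80/9*q**2 + 40/3*p - 143/6*q + 143/6 to the basis.

The other S-polynomials (S(f_1,g_4), S(f_2,g_4), S(g_3,g_4), S(f_1,g_5), S(f_2,g_5), S(g_3,g_5), S(g_4,g_5)) all reduce to 0 modulo the current basis, so we have a Gröbner basis.
Inter-reduce: drop elements whose leading term is divisible by another's, tail-reduce, and make monic.

G = {q**4 + 2/3*q**3 - 39/32*p**2 + 27/16*p*q - 5/3*q**2 - 5/2*p + 143/32*q - 143/32, p**3 + 16/3*q**3 - 11/3*p*q + 32/9*q**2 + 11/3*p - 80/9*q, p**2*q - 8*q**2 - 16/3*q + 40/3, p*q**2 + 3/2*p**2 - 11/2*q + 11/2}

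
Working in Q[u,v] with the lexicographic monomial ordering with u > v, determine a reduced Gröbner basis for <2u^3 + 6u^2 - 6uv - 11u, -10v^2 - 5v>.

G = {u^3 + 3u^2 - 3uv - 11/2u, v^2 + 1/2v}

f_1 = 2u^3 + 6u^2 - 6uv - 11u, LT = u^3.
f_2 = -10v^2 - 5v, LT = v^2.

The S-polynomials (S(f_1,f_2)) all reduce to 0 modulo the current basis, so we have a Gröbner basis.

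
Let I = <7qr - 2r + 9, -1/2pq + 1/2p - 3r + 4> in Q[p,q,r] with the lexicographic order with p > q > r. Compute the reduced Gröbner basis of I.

f_1 = 7qr - 2r + 9, LT = qr.
f_2 = -1/2pq + 1/2p - 3r + 4, LT = pq.

S(f_1,f_2): lcm = pqr. S = 5/7pr + 9/7p - 6r^2 + 8r.
  leading term pr: no divisor's leading term divides it; move 5/7pr to the remainder.
  leading term p: no divisor's leading term divides it; move 9/7p to the remainder.
  leading term r^2: no divisor's leading term divides it; move -6r^2 to the remainder.
  leading term r: no divisor's leading term divides it; move 8r to the remainder.
  remainder 5/7pr + 9/7p - 6r^2 + 8r ≠ 0; add g_3 = 5/7pr + 9/7p - 6r^2 + 8r to the basis.

The other S-polynomials (S(f_1,g_3), S(f_2,g_3)) all reduce to 0 modulo the current basis, so we have a Gröbner basis.

G = {pq - p + 6r - 8, pr + 9/5p - 42/5r^2 + 56/5r, qr - 2/7r + 9/7}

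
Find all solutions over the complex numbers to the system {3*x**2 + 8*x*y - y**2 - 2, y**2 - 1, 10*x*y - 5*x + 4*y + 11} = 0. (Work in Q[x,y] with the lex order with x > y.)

Compute a lex Gröbner basis by Buchberger's algorithm.
f_1 = 3*x**2 + 8*x*y - y**2 - 2, LT = x**2.
f_2 = y**2 - 1, LT = y**2.
f_3 = 10*x*y - 5*x + 4*y + 11, LT = x*y.

S(f_1,f_2): leading monomials are coprime, so the S-polynomial reduces to 0 (Buchberger's first criterion).
S(f_1,f_3): lcm = x**2*y. S = 1/2*x**2 + 8/3*x*y**2 - 2/5*x*y - 11/10*x - 1/3*y**3 - 2/3*y.
  leading term x**2: subtract (1/6)·f_1 from 1/2*x**2 + 8/3*x*y**2 - 2/5*x*y - 11/10*x - 1/3*y**3 - 2/3*y → 8/3*x*y**2 - 26/15*x*y - 11/10*x - 1/3*y**3 + 1/6*y**2 - 2/3*y + 1/3
  leading term x*y**2: subtract (8/3*x)·f_2 from 8/3*x*y**2 - 26/15*x*y - 11/10*x - 1/3*y**3 + 1/6*y**2 - 2/3*y + 1/3 → -26/15*x*y + 47/30*x - 1/3*y**3 + 1/6*y**2 - 2/3*y + 1/3
  leading term x*y: subtract (-13/75)·f_3 from -26/15*x*y + 47/30*x - 1/3*y**3 + 1/6*y**2 - 2/3*y + 1/3 → 7/10*x - 1/3*y**3 + 1/6*y**2 + 2/75*y + 56/25
  leading term x: no divisor's leading term divides it; move 7/10*x to the remainder.
  leading term y**3: subtract (-1/3*y)·f_2 from -1/3*y**3 + 1/6*y**2 + 2/75*y + 56/25 → 1/6*y**2 - 23/75*y + 56/25
  leading term y**2: subtract (1/6)·f_2 from 1/6*y**2 - 23/75*y + 56/25 → -23/75*y + 361/150
  leading term y: no divisor's leading term divides it; move -23/75*y to the remainder.
  leading term 1: no divisor's leading term divides it; move 361/150 to the remainder.
  remainder 7/10*x - 23/75*y + 361/150 ≠ 0; add h_4 = 7/10*x - 23/75*y + 361/150 to the basis.

S(f_2,f_3): lcm = x*y**2. S = 1/2*x*y - x - 2/5*y**2 - 11/10*y.
  leading term x*y: subtract (1/20)·f_3 from 1/2*x*y - x - 2/5*y**2 - 11/10*y → -3/4*x - 2/5*y**2 - 13/10*y - 11/20
  leading term x: subtract (-15/14)·h_4 from -3/4*x - 2/5*y**2 - 13/10*y - 11/20 → -2/5*y**2 - 57/35*y + 71/35
  leading term y**2: subtract (-2/5)·f_2 from -2/5*y**2 - 57/35*y + 71/35 → -57/35*y + 57/35
  leading term y: no divisor's leading term divides it; move -57/35*y to the remainder.
  leading term 1: no divisor's leading term divides it; move 57/35 to the remainder.
  remainder -57/35*y + 57/35 ≠ 0; add h_5 = -57/35*y + 57/35 to the basis.

S(f_1,h_4): lcm = x**2. S = 326/105*x*y - 361/105*x - 1/3*y**2 - 2/3.
  leading term x*y: subtract (163/525)·f_3 from 326/105*x*y - 361/105*x - 1/3*y**2 - 2/3 → -66/35*x - 1/3*y**2 - 652/525*y - 2143/525
  leading term x: subtract (-132/49)·h_4 from -66/35*x - 1/3*y**2 - 652/525*y - 2143/525 → -1/3*y**2 - 304/147*y + 353/147
  leading term y**2: subtract (-1/3)·f_2 from -1/3*y**2 - 304/147*y + 353/147 → -304/147*y + 304/147
  leading term y: subtract (80/63)·h_5 from -304/147*y + 304/147 → 0
  remainder 0.

S(f_2,h_4): leading monomials are coprime, so the S-polynomial reduces to 0 (Buchberger's first criterion).
S(f_3,h_4): lcm = x*y. S = -1/2*x + 46/105*y**2 - 319/105*y + 11/10.
  leading term x: subtract (-5/7)·h_4 from -1/2*x + 46/105*y**2 - 319/105*y + 11/10 → 46/105*y**2 - 114/35*y + 296/105
  leading term y**2: subtract (46/105)·f_2 from 46/105*y**2 - 114/35*y + 296/105 → -114/35*y + 114/35
  leading term y: subtract (2)·h_5 from -114/35*y + 114/35 → 0
  remainder 0.

S(f_1,h_5): leading monomials are coprime, so the S-polynomial reduces to 0 (Buchberger's first criterion).
S(f_2,h_5): lcm = y**2. S = y - 1.
  leading term y: subtract (-35/57)·h_5 from y - 1 → 0
  remainder 0.

S(f_3,h_5): lcm = x*y. S = 1/2*x + 2/5*y + 11/10.
  leading term x: subtract (5/7)·h_4 from 1/2*x + 2/5*y + 11/10 → 13/21*y - 13/21
  leading term y: subtract (-65/171)·h_5 from 13/21*y - 13/21 → 0
  remainder 0.

S(h_4,h_5): leading monomials are coprime, so the S-polynomial reduces to 0 (Buchberger's first criterion).
Every S-polynomial of the final basis reduces to 0, so we have a Gröbner basis.
Inter-reduce: drop elements whose leading term is divisible by another's, tail-reduce, and make monic.
Reduced Gröbner basis: {x + 3, y - 1}.

The lex basis is triangular: the last element involves only y. Solving y - 1 = 0 gives y ∈ {1}; substituting each value into the earlier elements determines the remaining variables.
  y = 1: the earlier basis element becomes x + 3 = 0, giving x = -3 — point (-3, 1).
Each listed point satisfies every original equation (direct substitution).

{(-3, 1)}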